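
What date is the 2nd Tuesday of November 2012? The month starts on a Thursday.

November 2012 begins on a Thursday, so the first Tuesday is November 6 (5 days later).
The 2nd Tuesday is 1 weeks later: 6 + 7 = 13.

November 13, 2012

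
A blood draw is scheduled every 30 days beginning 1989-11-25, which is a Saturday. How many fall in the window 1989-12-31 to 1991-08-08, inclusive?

Occurrences land 30·i days after 1989-11-25 for i = 0, 1, 2, …
1989-12-31 is 36 days after the start; 36 ÷ 30 = 1 remainder 6; since the remainder is 6, round up to i = 2. First occurrence in the window: #3 on 1990-01-24 (2×30 = 60 days in).
1991-08-08 is 621 days after the start; 621 ÷ 30 = 20 remainder 21. Last occurrence in the window: #21 on 1991-07-18.
Occurrences #3 through #21: 19 in total.

19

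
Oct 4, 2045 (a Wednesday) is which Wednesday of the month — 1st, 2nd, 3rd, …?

Day 4 falls in week ⌈4/7⌉ of the month.
Days 1–7 hold the 1st Wednesday, 8–14 the 2nd, 15–21 the 3rd, 22–28 the 4th, 29–31 the 5th.
4 is in the range for the 1st.

1st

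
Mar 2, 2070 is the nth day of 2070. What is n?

Days in months before Mar: 31 + 28 = 59.
Plus 2 days into Mar → day 61.

61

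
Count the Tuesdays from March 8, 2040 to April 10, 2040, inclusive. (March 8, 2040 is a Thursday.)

March 8, 2040 is a Thursday; the first Tuesday on or after it is March 13, 2040 (5 days later).
From March 13, 2040 to April 10, 2040: 18 + 10 = 28 days (rest of March, April).
28 ÷ 7 = 4 full weeks with remainder 0, so 4 more Tuesdays after the first → 5.

5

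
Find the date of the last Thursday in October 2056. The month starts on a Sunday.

October 26, 2056

October 2056 begins on a Sunday, so the first Thursday is October 5 (4 days later).
October 2056 has 31 days. Adding weeks: 5, 12, 19, 26 — the last one ≤ 31 is the 26th.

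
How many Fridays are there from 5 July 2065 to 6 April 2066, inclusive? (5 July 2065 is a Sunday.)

5 July 2065 is a Sunday; the first Friday on or after it is 10 July 2065 (5 days later).
From 10 July 2065 to 6 April 2066: 21 + 31 + 30 + 31 + 30 + 31 + 31 + 28 + 31 + 6 = 270 days (rest of July, August, September, October, November, December, January, February, March, April).
270 ÷ 7 = 38 full weeks with remainder 4, so 38 more Fridays after the first → 39.

39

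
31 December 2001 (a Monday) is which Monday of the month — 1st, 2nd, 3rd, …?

5th

Day 31 falls in week ⌈31/7⌉ of the month.
Days 1–7 hold the 1st Monday, 8–14 the 2nd, 15–21 the 3rd, 22–28 the 4th, 29–31 the 5th.
31 is in the range for the 5th.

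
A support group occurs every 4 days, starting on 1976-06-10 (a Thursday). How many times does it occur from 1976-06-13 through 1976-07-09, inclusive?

Occurrences land 4·i days after 1976-06-10 for i = 0, 1, 2, …
1976-06-13 is 3 days after the start; 3 ÷ 4 = 0 remainder 3; since the remainder is 3, round up to i = 1. First occurrence in the window: #2 on 1976-06-14 (1×4 = 4 days in).
1976-07-09 is 29 days after the start; 29 ÷ 4 = 7 remainder 1. Last occurrence in the window: #8 on 1976-07-08.
Occurrences #2 through #8: 7 in total.

7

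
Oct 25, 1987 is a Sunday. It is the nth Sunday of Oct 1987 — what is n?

Day 25 falls in week ⌈25/7⌉ of the month.
Days 1–7 hold the 1st Sunday, 8–14 the 2nd, 15–21 the 3rd, 22–28 the 4th, 29–31 the 5th.
25 is in the range for the 4th.

4th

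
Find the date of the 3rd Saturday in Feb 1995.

The first Saturday of Feb 1995 is Feb 4.
The 3rd Saturday is 2 weeks later: 4 + 14 = 18.

Feb 18, 1995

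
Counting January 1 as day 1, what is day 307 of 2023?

January has 31 days (307 − 31 = 276 remain).
February has 28 days (276 − 28 = 248 remain).
March has 31 days (248 − 31 = 217 remain).
April has 30 days (217 − 30 = 187 remain).
May has 31 days (187 − 31 = 156 remain).
June has 30 days (156 − 30 = 126 remain).
July has 31 days (126 − 31 = 95 remain).
August has 31 days (95 − 31 = 64 remain).
September has 30 days (64 − 30 = 34 remain).
October has 31 days (34 − 31 = 3 remain).
3 into November → November 3.

3 November 2023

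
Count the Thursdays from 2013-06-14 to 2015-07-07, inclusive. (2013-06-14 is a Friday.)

107

2013-06-14 is a Friday; the first Thursday on or after it is 2013-06-20 (6 days later).
From 2013-06-20 to 2015-07-07: 194 + 365 + 188 = 747 days (rest of 2013, 2014, to 2015-07-07 in 2015).
747 ÷ 7 = 106 full weeks with remainder 5, so 106 more Thursdays after the first → 107.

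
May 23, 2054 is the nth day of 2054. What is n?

143

Days in months before May: 31 + 28 + 31 + 30 = 120.
Plus 23 days into May → day 143.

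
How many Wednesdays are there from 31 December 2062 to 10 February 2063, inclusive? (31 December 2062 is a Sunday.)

6

31 December 2062 is a Sunday; the first Wednesday on or after it is 3 January 2063 (3 days later).
From 3 January 2063 to 10 February 2063: 28 + 10 = 38 days (rest of January, February).
38 ÷ 7 = 5 full weeks with remainder 3, so 5 more Wednesdays after the first → 6.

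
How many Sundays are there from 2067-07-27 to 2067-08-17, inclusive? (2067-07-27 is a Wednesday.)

3

2067-07-27 is a Wednesday; the first Sunday on or after it is 2067-07-31 (4 days later).
From 2067-07-31 to 2067-08-17: 0 + 17 = 17 days (rest of July, August).
17 ÷ 7 = 2 full weeks with remainder 3, so 2 more Sundays after the first → 3.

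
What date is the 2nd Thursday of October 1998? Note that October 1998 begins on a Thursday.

October 1998 begins on a Thursday, so the first Thursday is October 1.
The 2nd Thursday is 1 weeks later: 1 + 7 = 8.

1998-10-08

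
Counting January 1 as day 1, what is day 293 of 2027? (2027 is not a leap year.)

January has 31 days (293 − 31 = 262 remain).
February has 28 days (262 − 28 = 234 remain).
March has 31 days (234 − 31 = 203 remain).
April has 30 days (203 − 30 = 173 remain).
May has 31 days (173 − 31 = 142 remain).
June has 30 days (142 − 30 = 112 remain).
July has 31 days (112 − 31 = 81 remain).
August has 31 days (81 − 31 = 50 remain).
September has 30 days (50 − 30 = 20 remain).
20 into October → October 20.

October 20, 2027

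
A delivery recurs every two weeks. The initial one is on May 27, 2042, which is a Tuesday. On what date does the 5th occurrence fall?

Jul 22, 2042

The 5th occurrence is 4 intervals after the first: 4 × 14 = 56 days after May 27, 2042.
May has 31 days — 4 days to the end of May leaves 52.
Jun has 30 days (22 left).
22 days into Jul → Jul 22, 2042.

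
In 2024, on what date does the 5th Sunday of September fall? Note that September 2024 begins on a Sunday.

2024-09-29

September 2024 begins on a Sunday, so the first Sunday is September 1.
The 5th Sunday is 4 weeks later: 1 + 28 = 29.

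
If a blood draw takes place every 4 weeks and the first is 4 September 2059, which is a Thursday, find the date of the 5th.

The 5th occurrence is 4 intervals after the first: 4 × 28 = 112 days after 4 September 2059.
September has 30 days — 26 days to the end of September leaves 86.
October has 31 days (55 left).
November has 30 days (25 left).
25 days into December → 25 December 2059.

25 December 2059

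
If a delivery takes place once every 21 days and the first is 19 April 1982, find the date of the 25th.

The 25th occurrence is 24 intervals after the first: 24 × 21 = 504 days after 19 April 1982.
April has 30 days — 11 days to the end of April leaves 493.
From end of April to end of 1982 is 245 days (248 left).
January has 31 days (217 left).
February has 28 days (189 left).
March has 31 days (158 left).
April has 30 days (128 left).
May has 31 days (97 left).
June has 30 days (67 left).
July has 31 days (36 left).
August has 31 days (5 left).
5 days into September → 5 September 1983.

5 September 1983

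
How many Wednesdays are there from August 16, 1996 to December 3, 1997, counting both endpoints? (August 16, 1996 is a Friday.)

68

August 16, 1996 is a Friday; the first Wednesday on or after it is August 21, 1996 (5 days later).
From August 21, 1996 to December 3, 1997: 132 + 337 = 469 days (rest of 1996, to December 3, 1997 in 1997).
469 ÷ 7 = 67 full weeks with remainder 0, so 67 more Wednesdays after the first → 68.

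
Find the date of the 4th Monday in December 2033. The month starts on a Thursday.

December 2033 begins on a Thursday, so the first Monday is December 5 (4 days later).
The 4th Monday is 3 weeks later: 5 + 21 = 26.

26 December 2033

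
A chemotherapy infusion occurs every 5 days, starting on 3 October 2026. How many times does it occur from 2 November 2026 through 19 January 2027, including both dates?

Occurrences land 5·i days after 3 October 2026 for i = 0, 1, 2, …
2 November 2026 is 30 days after the start; 30 ÷ 5 = 6 remainder 0. First occurrence in the window: #7 on 2 November 2026 (6×5 = 30 days in).
19 January 2027 is 108 days after the start; 108 ÷ 5 = 21 remainder 3. Last occurrence in the window: #22 on 16 January 2027.
Occurrences #7 through #22: 16 in total.

16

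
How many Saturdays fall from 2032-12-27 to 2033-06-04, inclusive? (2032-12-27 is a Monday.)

2032-12-27 is a Monday; the first Saturday on or after it is 2033-01-01 (5 days later).
From 2033-01-01 to 2033-06-04: 30 + 28 + 31 + 30 + 31 + 4 = 154 days (rest of January, February, March, April, May, June).
154 ÷ 7 = 22 full weeks with remainder 0, so 22 more Saturdays after the first → 23.

23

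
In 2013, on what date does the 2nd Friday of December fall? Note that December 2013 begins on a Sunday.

December 13, 2013

December 2013 begins on a Sunday, so the first Friday is December 6 (5 days later).
The 2nd Friday is 1 weeks later: 6 + 7 = 13.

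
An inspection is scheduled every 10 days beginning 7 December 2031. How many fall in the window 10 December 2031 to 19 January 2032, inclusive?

4

Occurrences land 10·i days after 7 December 2031 for i = 0, 1, 2, …
10 December 2031 is 3 days after the start; 3 ÷ 10 = 0 remainder 3; since the remainder is 3, round up to i = 1. First occurrence in the window: #2 on 17 December 2031 (1×10 = 10 days in).
19 January 2032 is 43 days after the start; 43 ÷ 10 = 4 remainder 3. Last occurrence in the window: #5 on 16 January 2032.
Occurrences #2 through #5: 4 in total.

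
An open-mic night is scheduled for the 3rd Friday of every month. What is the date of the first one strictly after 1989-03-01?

March 1989 starts on a Wednesday; its first Friday is the 3rd, so the 3rd Friday is the 17th — 1989-03-17.
1989-03-17 is after 1989-03-01, so that is the next one.

1989-03-17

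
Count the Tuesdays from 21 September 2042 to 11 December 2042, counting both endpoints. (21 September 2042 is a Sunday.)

12

21 September 2042 is a Sunday; the first Tuesday on or after it is 23 September 2042 (2 days later).
From 23 September 2042 to 11 December 2042: 7 + 31 + 30 + 11 = 79 days (rest of September, October, November, December).
79 ÷ 7 = 11 full weeks with remainder 2, so 11 more Tuesdays after the first → 12.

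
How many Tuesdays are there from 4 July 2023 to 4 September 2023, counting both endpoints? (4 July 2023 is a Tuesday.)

4 July 2023 is a Tuesday; the first Tuesday on or after it is 4 July 2023.
From 4 July 2023 to 4 September 2023: 27 + 31 + 4 = 62 days (rest of July, August, September).
62 ÷ 7 = 8 full weeks with remainder 6, so 8 more Tuesdays after the first → 9.

9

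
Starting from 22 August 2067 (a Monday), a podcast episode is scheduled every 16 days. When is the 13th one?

The 13th occurrence is 12 intervals after the first: 12 × 16 = 192 days after 22 August 2067.
August has 31 days — 9 days to the end of August leaves 183.
September has 30 days (153 left).
October has 31 days (122 left).
November has 30 days (92 left).
December has 31 days (61 left).
January has 31 days (30 left).
February has 29 days (1 left).
1 day into March → 1 March 2068.

1 March 2068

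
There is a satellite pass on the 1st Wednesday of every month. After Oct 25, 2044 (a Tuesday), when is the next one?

Nov 2, 2044

Oct 2044 starts on a Saturday, so its 1st Wednesday is Oct 5, 2044 (4 days in).
That is not after Oct 25, 2044, so look at Nov 2044.
Nov 2044 starts on a Tuesday, so its 1st Wednesday is Nov 2, 2044 (1 day in).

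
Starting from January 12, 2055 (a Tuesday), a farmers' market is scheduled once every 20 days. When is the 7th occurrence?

May 12, 2055

The 7th occurrence is 6 intervals after the first: 6 × 20 = 120 days after January 12, 2055.
January has 31 days — 19 days to the end of January leaves 101.
February has 28 days (73 left).
March has 31 days (42 left).
April has 30 days (12 left).
12 days into May → May 12, 2055.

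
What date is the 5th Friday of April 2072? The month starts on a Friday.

April 2072 begins on a Friday, so the first Friday is April 1.
The 5th Friday is 4 weeks later: 1 + 28 = 29.

29 April 2072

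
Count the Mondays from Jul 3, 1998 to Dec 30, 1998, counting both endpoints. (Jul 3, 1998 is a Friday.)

Jul 3, 1998 is a Friday; the first Monday on or after it is Jul 6, 1998 (3 days later).
From Jul 6, 1998 to Dec 30, 1998: 25 + 31 + 30 + 31 + 30 + 30 = 177 days (rest of Jul, Aug, Sep, Oct, Nov, Dec).
177 ÷ 7 = 25 full weeks with remainder 2, so 25 more Mondays after the first → 26.

26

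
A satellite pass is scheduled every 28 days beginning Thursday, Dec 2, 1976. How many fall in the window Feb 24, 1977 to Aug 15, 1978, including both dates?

Occurrences land 28·i days after Dec 2, 1976 for i = 0, 1, 2, …
Feb 24, 1977 is 84 days after the start; 84 ÷ 28 = 3 remainder 0. First occurrence in the window: #4 on Feb 24, 1977 (3×28 = 84 days in).
Aug 15, 1978 is 621 days after the start; 621 ÷ 28 = 22 remainder 5. Last occurrence in the window: #23 on Aug 10, 1978.
Occurrences #4 through #23: 20 in total.

20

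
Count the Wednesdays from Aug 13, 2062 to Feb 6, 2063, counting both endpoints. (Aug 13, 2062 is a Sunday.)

Aug 13, 2062 is a Sunday; the first Wednesday on or after it is Aug 16, 2062 (3 days later).
From Aug 16, 2062 to Feb 6, 2063: 15 + 30 + 31 + 30 + 31 + 31 + 6 = 174 days (rest of Aug, Sep, Oct, Nov, Dec, Jan, Feb).
174 ÷ 7 = 24 full weeks with remainder 6, so 24 more Wednesdays after the first → 25.

25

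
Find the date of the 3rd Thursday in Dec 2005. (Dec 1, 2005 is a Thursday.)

Dec 2005 begins on a Thursday, so the first Thursday is Dec 1.
The 3rd Thursday is 2 weeks later: 1 + 14 = 15.

Dec 15, 2005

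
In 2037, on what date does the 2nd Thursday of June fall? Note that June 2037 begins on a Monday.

June 2037 begins on a Monday, so the first Thursday is June 4 (3 days later).
The 2nd Thursday is 1 weeks later: 4 + 7 = 11.

June 11, 2037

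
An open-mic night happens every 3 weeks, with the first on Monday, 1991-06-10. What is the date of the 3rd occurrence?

The 3rd occurrence is 2 intervals after the first: 2 × 21 = 42 days after 1991-06-10.
June has 30 days — 20 days to the end of June leaves 22.
22 days into July → 1991-07-22.

1991-07-22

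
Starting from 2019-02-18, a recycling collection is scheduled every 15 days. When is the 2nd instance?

The 2nd occurrence is 1 interval after the first: 1 × 15 = 15 days after 2019-02-18.
February has 28 days — 10 days to the end of February leaves 5.
5 days into March → 2019-03-05.

2019-03-05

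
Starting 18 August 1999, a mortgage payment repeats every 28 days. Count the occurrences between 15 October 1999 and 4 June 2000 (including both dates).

Occurrences land 28·i days after 18 August 1999 for i = 0, 1, 2, …
15 October 1999 is 58 days after the start; 58 ÷ 28 = 2 remainder 2; since the remainder is 2, round up to i = 3. First occurrence in the window: #4 on 10 November 1999 (3×28 = 84 days in).
4 June 2000 is 291 days after the start; 291 ÷ 28 = 10 remainder 11. Last occurrence in the window: #11 on 24 May 2000.
Occurrences #4 through #11: 8 in total.

8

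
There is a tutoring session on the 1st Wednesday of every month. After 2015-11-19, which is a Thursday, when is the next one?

November 2015 starts on a Sunday, so its 1st Wednesday is 2015-11-04 (3 days in).
That is not after 2015-11-19, so look at December 2015.
December 2015 starts on a Tuesday, so its 1st Wednesday is 2015-12-02 (1 day in).

2015-12-02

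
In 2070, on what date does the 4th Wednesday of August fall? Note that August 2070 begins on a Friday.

27 August 2070

August 2070 begins on a Friday, so the first Wednesday is August 6 (5 days later).
The 4th Wednesday is 3 weeks later: 6 + 21 = 27.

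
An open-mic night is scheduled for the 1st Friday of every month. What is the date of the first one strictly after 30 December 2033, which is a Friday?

6 January 2034

December 2033 starts on a Thursday, so its 1st Friday is 2 December 2033 (1 day in).
That is not after 30 December 2033, so look at January 2034.
January 2034 starts on a Sunday, so its 1st Friday is 6 January 2034 (5 days in).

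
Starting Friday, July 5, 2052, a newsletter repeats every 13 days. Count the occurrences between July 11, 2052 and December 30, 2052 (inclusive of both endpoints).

13

Occurrences land 13·i days after July 5, 2052 for i = 0, 1, 2, …
July 11, 2052 is 6 days after the start; 6 ÷ 13 = 0 remainder 6; since the remainder is 6, round up to i = 1. First occurrence in the window: #2 on July 18, 2052 (1×13 = 13 days in).
December 30, 2052 is 178 days after the start; 178 ÷ 13 = 13 remainder 9. Last occurrence in the window: #14 on December 21, 2052.
Occurrences #2 through #14: 13 in total.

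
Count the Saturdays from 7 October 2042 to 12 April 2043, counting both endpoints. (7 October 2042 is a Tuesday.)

27

7 October 2042 is a Tuesday; the first Saturday on or after it is 11 October 2042 (4 days later).
From 11 October 2042 to 12 April 2043: 20 + 30 + 31 + 31 + 28 + 31 + 12 = 183 days (rest of October, November, December, January, February, March, April).
183 ÷ 7 = 26 full weeks with remainder 1, so 26 more Saturdays after the first → 27.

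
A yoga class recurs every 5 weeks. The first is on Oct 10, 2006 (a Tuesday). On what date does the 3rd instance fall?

Dec 19, 2006

The 3rd occurrence is 2 intervals after the first: 2 × 35 = 70 days after Oct 10, 2006.
Oct has 31 days — 21 days to the end of Oct leaves 49.
Nov has 30 days (19 left).
19 days into Dec → Dec 19, 2006.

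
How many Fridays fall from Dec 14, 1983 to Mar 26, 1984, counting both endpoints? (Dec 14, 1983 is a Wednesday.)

Dec 14, 1983 is a Wednesday; the first Friday on or after it is Dec 16, 1983 (2 days later).
From Dec 16, 1983 to Mar 26, 1984: 15 + 31 + 29 + 26 = 101 days (rest of Dec, Jan, Feb, Mar).
101 ÷ 7 = 14 full weeks with remainder 3, so 14 more Fridays after the first → 15.

15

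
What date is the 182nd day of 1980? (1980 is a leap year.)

Jan has 31 days (182 − 31 = 151 remain).
Feb has 29 days (151 − 29 = 122 remain).
Mar has 31 days (122 − 31 = 91 remain).
Apr has 30 days (91 − 30 = 61 remain).
May has 31 days (61 − 31 = 30 remain).
30 into Jun → Jun 30.

Jun 30, 1980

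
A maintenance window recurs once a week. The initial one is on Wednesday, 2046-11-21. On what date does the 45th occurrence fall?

2047-09-25

The 45th occurrence is 44 intervals after the first: 44 × 7 = 308 days after 2046-11-21.
November has 30 days — 9 days to the end of November leaves 299.
December has 31 days (268 left).
January has 31 days (237 left).
February has 28 days (209 left).
March has 31 days (178 left).
April has 30 days (148 left).
May has 31 days (117 left).
June has 30 days (87 left).
July has 31 days (56 left).
August has 31 days (25 left).
25 days into September → 2047-09-25.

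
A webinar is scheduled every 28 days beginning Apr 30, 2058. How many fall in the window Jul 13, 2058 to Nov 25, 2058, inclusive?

5

Occurrences land 28·i days after Apr 30, 2058 for i = 0, 1, 2, …
Jul 13, 2058 is 74 days after the start; 74 ÷ 28 = 2 remainder 18; since the remainder is 18, round up to i = 3. First occurrence in the window: #4 on Jul 23, 2058 (3×28 = 84 days in).
Nov 25, 2058 is 209 days after the start; 209 ÷ 28 = 7 remainder 13. Last occurrence in the window: #8 on Nov 12, 2058.
Occurrences #4 through #8: 5 in total.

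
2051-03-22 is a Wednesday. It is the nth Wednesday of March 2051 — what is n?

4th

Day 22 falls in week ⌈22/7⌉ of the month.
Days 1–7 hold the 1st Wednesday, 8–14 the 2nd, 15–21 the 3rd, 22–28 the 4th, 29–31 the 5th.
22 is in the range for the 4th.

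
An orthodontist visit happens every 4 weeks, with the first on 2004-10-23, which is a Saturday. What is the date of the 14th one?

The 14th occurrence is 13 intervals after the first: 13 × 28 = 364 days after 2004-10-23.
October has 31 days — 8 days to the end of October leaves 356.
November has 30 days (326 left).
December has 31 days (295 left).
January has 31 days (264 left).
February has 28 days (236 left).
March has 31 days (205 left).
April has 30 days (175 left).
May has 31 days (144 left).
June has 30 days (114 left).
July has 31 days (83 left).
August has 31 days (52 left).
September has 30 days (22 left).
22 days into October → 2005-10-22.

2005-10-22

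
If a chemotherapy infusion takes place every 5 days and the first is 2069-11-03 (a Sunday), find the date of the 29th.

The 29th occurrence is 28 intervals after the first: 28 × 5 = 140 days after 2069-11-03.
November has 30 days — 27 days to the end of November leaves 113.
December has 31 days (82 left).
January has 31 days (51 left).
February has 28 days (23 left).
23 days into March → 2070-03-23.

2070-03-23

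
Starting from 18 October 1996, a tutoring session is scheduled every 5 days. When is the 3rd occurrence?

28 October 1996

The 3rd occurrence is 2 intervals after the first: 2 × 5 = 10 days after 18 October 1996.
10 days later is 28 October 1996.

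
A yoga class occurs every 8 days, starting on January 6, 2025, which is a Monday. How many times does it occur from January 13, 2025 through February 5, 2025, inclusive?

3

Occurrences land 8·i days after January 6, 2025 for i = 0, 1, 2, …
January 13, 2025 is 7 days after the start; 7 ÷ 8 = 0 remainder 7; since the remainder is 7, round up to i = 1. First occurrence in the window: #2 on January 14, 2025 (1×8 = 8 days in).
February 5, 2025 is 30 days after the start; 30 ÷ 8 = 3 remainder 6. Last occurrence in the window: #4 on January 30, 2025.
Occurrences #2 through #4: 3 in total.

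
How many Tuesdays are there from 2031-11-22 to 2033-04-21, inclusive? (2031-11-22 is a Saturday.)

2031-11-22 is a Saturday; the first Tuesday on or after it is 2031-11-25 (3 days later).
From 2031-11-25 to 2033-04-21: 36 + 366 + 111 = 513 days (rest of 2031, 2032, to 2033-04-21 in 2033).
513 ÷ 7 = 73 full weeks with remainder 2, so 73 more Tuesdays after the first → 74.

74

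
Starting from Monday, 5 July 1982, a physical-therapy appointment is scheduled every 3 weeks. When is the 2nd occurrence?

26 July 1982

The 2nd occurrence is 1 interval after the first: 1 × 21 = 21 days after 5 July 1982.
21 days later is 26 July 1982.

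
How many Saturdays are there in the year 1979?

Jan 1, 1979 is a Monday; the first Saturday on or after it is Jan 6, 1979 (5 days later).
From Jan 6, 1979 to Dec 31, 1979: 25 + 28 + 31 + 30 + 31 + 30 + 31 + 31 + 30 + 31 + 30 + 31 = 359 days (rest of Jan, Feb, Mar, Apr, May, Jun, Jul, Aug, Sep, Oct, Nov, Dec).
359 ÷ 7 = 51 full weeks with remainder 2, so 51 more Saturdays after the first → 52.

52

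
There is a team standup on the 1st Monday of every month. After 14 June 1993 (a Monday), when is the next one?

5 July 1993

June 1993 starts on a Tuesday, so its 1st Monday is 7 June 1993 (6 days in).
That is not after 14 June 1993, so look at July 1993.
July 1993 starts on a Thursday, so its 1st Monday is 5 July 1993 (4 days in).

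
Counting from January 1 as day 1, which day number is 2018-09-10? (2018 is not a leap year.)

Days in months before September: 31 + 28 + 31 + 30 + 31 + 30 + 31 + 31 = 243.
Plus 10 days into September → day 253.

253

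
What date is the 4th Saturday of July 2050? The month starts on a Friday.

July 2050 begins on a Friday, so the first Saturday is July 2 (1 day later).
The 4th Saturday is 3 weeks later: 2 + 21 = 23.

July 23, 2050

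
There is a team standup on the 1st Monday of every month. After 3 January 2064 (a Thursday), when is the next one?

January 2064 starts on a Tuesday, so its 1st Monday is 7 January 2064 (6 days in).
7 January 2064 is after 3 January 2064, so that is the next one.

7 January 2064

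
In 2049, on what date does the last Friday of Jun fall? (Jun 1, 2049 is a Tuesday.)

Jun 2049 begins on a Tuesday, so the first Friday is Jun 4 (3 days later).
Jun 2049 has 30 days. Adding weeks: 4, 11, 18, 25 — the last one ≤ 30 is the 25th.

Jun 25, 2049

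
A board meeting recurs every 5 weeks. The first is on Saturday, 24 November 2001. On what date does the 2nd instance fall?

29 December 2001

The 2nd occurrence is 1 interval after the first: 1 × 35 = 35 days after 24 November 2001.
November has 30 days — 6 days to the end of November leaves 29.
29 days into December → 29 December 2001.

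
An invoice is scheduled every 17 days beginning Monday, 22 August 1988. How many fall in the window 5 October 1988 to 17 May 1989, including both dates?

13

Occurrences land 17·i days after 22 August 1988 for i = 0, 1, 2, …
5 October 1988 is 44 days after the start; 44 ÷ 17 = 2 remainder 10; since the remainder is 10, round up to i = 3. First occurrence in the window: #4 on 12 October 1988 (3×17 = 51 days in).
17 May 1989 is 268 days after the start; 268 ÷ 17 = 15 remainder 13. Last occurrence in the window: #16 on 4 May 1989.
Occurrences #4 through #16: 13 in total.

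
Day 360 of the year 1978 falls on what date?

Dec 26, 1978

Jan has 31 days (360 − 31 = 329 remain).
Feb has 28 days (329 − 28 = 301 remain).
Mar has 31 days (301 − 31 = 270 remain).
Apr has 30 days (270 − 30 = 240 remain).
May has 31 days (240 − 31 = 209 remain).
Jun has 30 days (209 − 30 = 179 remain).
Jul has 31 days (179 − 31 = 148 remain).
Aug has 31 days (148 − 31 = 117 remain).
Sep has 30 days (117 − 30 = 87 remain).
Oct has 31 days (87 − 31 = 56 remain).
Nov has 30 days (56 − 30 = 26 remain).
26 into Dec → Dec 26.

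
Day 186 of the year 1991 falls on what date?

1991-07-05

January has 31 days (186 − 31 = 155 remain).
February has 28 days (155 − 28 = 127 remain).
March has 31 days (127 − 31 = 96 remain).
April has 30 days (96 − 30 = 66 remain).
May has 31 days (66 − 31 = 35 remain).
June has 30 days (35 − 30 = 5 remain).
5 into July → July 5.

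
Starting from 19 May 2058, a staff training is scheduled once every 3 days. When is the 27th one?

5 August 2058

The 27th occurrence is 26 intervals after the first: 26 × 3 = 78 days after 19 May 2058.
May has 31 days — 12 days to the end of May leaves 66.
June has 30 days (36 left).
July has 31 days (5 left).
5 days into August → 5 August 2058.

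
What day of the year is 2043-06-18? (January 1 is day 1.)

Days in months before June: 31 + 28 + 31 + 30 + 31 = 151.
Plus 18 days into June → day 169.

169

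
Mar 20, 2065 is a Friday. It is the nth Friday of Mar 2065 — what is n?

3rd

Day 20 falls in week ⌈20/7⌉ of the month.
Days 1–7 hold the 1st Friday, 8–14 the 2nd, 15–21 the 3rd, 22–28 the 4th, 29–31 the 5th.
20 is in the range for the 3rd.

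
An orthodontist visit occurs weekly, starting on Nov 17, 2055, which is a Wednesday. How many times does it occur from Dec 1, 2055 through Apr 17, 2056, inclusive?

20

Occurrences land 7·i days after Nov 17, 2055 for i = 0, 1, 2, …
Dec 1, 2055 is 14 days after the start; 14 ÷ 7 = 2 remainder 0. First occurrence in the window: #3 on Dec 1, 2055 (2×7 = 14 days in).
Apr 17, 2056 is 152 days after the start; 152 ÷ 7 = 21 remainder 5. Last occurrence in the window: #22 on Apr 12, 2056.
Occurrences #3 through #22: 20 in total.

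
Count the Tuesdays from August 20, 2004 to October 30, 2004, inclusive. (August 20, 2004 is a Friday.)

10

August 20, 2004 is a Friday; the first Tuesday on or after it is August 24, 2004 (4 days later).
From August 24, 2004 to October 30, 2004: 7 + 30 + 30 = 67 days (rest of August, September, October).
67 ÷ 7 = 9 full weeks with remainder 4, so 9 more Tuesdays after the first → 10.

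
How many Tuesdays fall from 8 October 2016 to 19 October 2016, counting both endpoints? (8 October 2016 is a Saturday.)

2

8 October 2016 is a Saturday; the first Tuesday on or after it is 11 October 2016 (3 days later).
From 11 October 2016 to 19 October 2016 is 19 − 11 = 8 days.
8 ÷ 7 = 1 full weeks with remainder 1, so 1 more Tuesdays after the first → 2.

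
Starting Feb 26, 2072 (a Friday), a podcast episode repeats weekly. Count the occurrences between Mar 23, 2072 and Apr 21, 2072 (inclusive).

4

Occurrences land 7·i days after Feb 26, 2072 for i = 0, 1, 2, …
Mar 23, 2072 is 26 days after the start; 26 ÷ 7 = 3 remainder 5; since the remainder is 5, round up to i = 4. First occurrence in the window: #5 on Mar 25, 2072 (4×7 = 28 days in).
Apr 21, 2072 is 55 days after the start; 55 ÷ 7 = 7 remainder 6. Last occurrence in the window: #8 on Apr 15, 2072.
Occurrences #5 through #8: 4 in total.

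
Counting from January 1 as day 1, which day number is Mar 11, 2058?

Days in months before Mar: 31 + 28 = 59.
Plus 11 days into Mar → day 70.

70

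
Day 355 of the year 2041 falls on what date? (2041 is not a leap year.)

Dec 21, 2041

Jan has 31 days (355 − 31 = 324 remain).
Feb has 28 days (324 − 28 = 296 remain).
Mar has 31 days (296 − 31 = 265 remain).
Apr has 30 days (265 − 30 = 235 remain).
May has 31 days (235 − 31 = 204 remain).
Jun has 30 days (204 − 30 = 174 remain).
Jul has 31 days (174 − 31 = 143 remain).
Aug has 31 days (143 − 31 = 112 remain).
Sep has 30 days (112 − 30 = 82 remain).
Oct has 31 days (82 − 31 = 51 remain).
Nov has 30 days (51 − 30 = 21 remain).
21 into Dec → Dec 21.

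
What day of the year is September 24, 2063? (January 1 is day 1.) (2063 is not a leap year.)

Days in months before September: 31 + 28 + 31 + 30 + 31 + 30 + 31 + 31 = 243.
Plus 24 days into September → day 267.

267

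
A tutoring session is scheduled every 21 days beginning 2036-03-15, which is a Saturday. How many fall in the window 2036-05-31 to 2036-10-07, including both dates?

Occurrences land 21·i days after 2036-03-15 for i = 0, 1, 2, …
2036-05-31 is 77 days after the start; 77 ÷ 21 = 3 remainder 14; since the remainder is 14, round up to i = 4. First occurrence in the window: #5 on 2036-06-07 (4×21 = 84 days in).
2036-10-07 is 206 days after the start; 206 ÷ 21 = 9 remainder 17. Last occurrence in the window: #10 on 2036-09-20.
Occurrences #5 through #10: 6 in total.

6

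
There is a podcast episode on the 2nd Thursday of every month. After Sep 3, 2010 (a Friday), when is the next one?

Sep 2010 starts on a Wednesday; its first Thursday is the 2nd, so the 2nd Thursday is the 9th — Sep 9, 2010.
Sep 9, 2010 is after Sep 3, 2010, so that is the next one.

Sep 9, 2010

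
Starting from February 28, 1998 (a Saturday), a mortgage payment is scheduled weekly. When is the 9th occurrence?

The 9th occurrence is 8 intervals after the first: 8 × 7 = 56 days after February 28, 1998.
February has 28 days — 0 days to the end of February leaves 56.
March has 31 days (25 left).
25 days into April → April 25, 1998.

April 25, 1998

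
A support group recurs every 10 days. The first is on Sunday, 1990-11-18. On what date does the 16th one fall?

1991-04-17

The 16th occurrence is 15 intervals after the first: 15 × 10 = 150 days after 1990-11-18.
November has 30 days — 12 days to the end of November leaves 138.
December has 31 days (107 left).
January has 31 days (76 left).
February has 28 days (48 left).
March has 31 days (17 left).
17 days into April → 1991-04-17.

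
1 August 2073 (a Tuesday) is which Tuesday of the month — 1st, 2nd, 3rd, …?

Day 1 falls in week ⌈1/7⌉ of the month.
Days 1–7 hold the 1st Tuesday, 8–14 the 2nd, 15–21 the 3rd, 22–28 the 4th, 29–31 the 5th.
1 is in the range for the 1st.

1st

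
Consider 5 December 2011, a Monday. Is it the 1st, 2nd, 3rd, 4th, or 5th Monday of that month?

Day 5 falls in week ⌈5/7⌉ of the month.
Days 1–7 hold the 1st Monday, 8–14 the 2nd, 15–21 the 3rd, 22–28 the 4th, 29–31 the 5th.
5 is in the range for the 1st.

1st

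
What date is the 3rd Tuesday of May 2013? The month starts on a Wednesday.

May 2013 begins on a Wednesday, so the first Tuesday is May 7 (6 days later).
The 3rd Tuesday is 2 weeks later: 7 + 14 = 21.

May 21, 2013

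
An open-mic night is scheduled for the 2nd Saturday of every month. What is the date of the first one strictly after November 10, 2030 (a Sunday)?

November 2030 starts on a Friday; its first Saturday is the 2nd, so the 2nd Saturday is the 9th — November 9, 2030.
That is not after November 10, 2030, so look at December 2030.
December 2030 starts on a Sunday; its first Saturday is the 7th, so the 2nd Saturday is the 14th — December 14, 2030.

December 14, 2030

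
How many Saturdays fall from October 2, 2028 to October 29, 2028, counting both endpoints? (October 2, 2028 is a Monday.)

October 2, 2028 is a Monday; the first Saturday on or after it is October 7, 2028 (5 days later).
From October 7, 2028 to October 29, 2028 is 29 − 7 = 22 days.
22 ÷ 7 = 3 full weeks with remainder 1, so 3 more Saturdays after the first → 4.

4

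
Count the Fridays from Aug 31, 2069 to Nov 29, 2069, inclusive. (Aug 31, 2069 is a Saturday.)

13

Aug 31, 2069 is a Saturday; the first Friday on or after it is Sep 6, 2069 (6 days later).
From Sep 6, 2069 to Nov 29, 2069: 24 + 31 + 29 = 84 days (rest of Sep, Oct, Nov).
84 ÷ 7 = 12 full weeks with remainder 0, so 12 more Fridays after the first → 13.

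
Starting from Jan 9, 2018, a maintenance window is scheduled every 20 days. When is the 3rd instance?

Feb 18, 2018

The 3rd occurrence is 2 intervals after the first: 2 × 20 = 40 days after Jan 9, 2018.
Jan has 31 days — 22 days to the end of Jan leaves 18.
18 days into Feb → Feb 18, 2018.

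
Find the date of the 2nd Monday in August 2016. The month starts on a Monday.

August 2016 begins on a Monday, so the first Monday is August 1.
The 2nd Monday is 1 weeks later: 1 + 7 = 8.

8 August 2016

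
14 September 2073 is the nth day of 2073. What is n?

Days in months before September: 31 + 28 + 31 + 30 + 31 + 30 + 31 + 31 = 243.
Plus 14 days into September → day 257.

257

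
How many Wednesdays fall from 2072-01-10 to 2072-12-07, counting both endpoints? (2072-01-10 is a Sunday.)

2072-01-10 is a Sunday; the first Wednesday on or after it is 2072-01-13 (3 days later).
From 2072-01-13 to 2072-12-07: 18 + 29 + 31 + 30 + 31 + 30 + 31 + 31 + 30 + 31 + 30 + 7 = 329 days (rest of January, February, March, April, May, June, July, August, September, October, November, December).
329 ÷ 7 = 47 full weeks with remainder 0, so 47 more Wednesdays after the first → 48.

48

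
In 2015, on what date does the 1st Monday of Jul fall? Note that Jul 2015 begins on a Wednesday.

Jul 6, 2015

Jul 2015 begins on a Wednesday, so the first Monday is Jul 6 (5 days later).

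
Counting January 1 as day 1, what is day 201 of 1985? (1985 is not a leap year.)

1985-07-20

January has 31 days (201 − 31 = 170 remain).
February has 28 days (170 − 28 = 142 remain).
March has 31 days (142 − 31 = 111 remain).
April has 30 days (111 − 30 = 81 remain).
May has 31 days (81 − 31 = 50 remain).
June has 30 days (50 − 30 = 20 remain).
20 into July → July 20.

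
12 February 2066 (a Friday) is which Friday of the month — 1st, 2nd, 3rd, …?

Day 12 falls in week ⌈12/7⌉ of the month.
Days 1–7 hold the 1st Friday, 8–14 the 2nd, 15–21 the 3rd, 22–28 the 4th, 29–31 the 5th.
12 is in the range for the 2nd.

2nd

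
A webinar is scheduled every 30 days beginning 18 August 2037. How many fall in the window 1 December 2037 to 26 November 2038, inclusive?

12

Occurrences land 30·i days after 18 August 2037 for i = 0, 1, 2, …
1 December 2037 is 105 days after the start; 105 ÷ 30 = 3 remainder 15; since the remainder is 15, round up to i = 4. First occurrence in the window: #5 on 16 December 2037 (4×30 = 120 days in).
26 November 2038 is 465 days after the start; 465 ÷ 30 = 15 remainder 15. Last occurrence in the window: #16 on 11 November 2038.
Occurrences #5 through #16: 12 in total.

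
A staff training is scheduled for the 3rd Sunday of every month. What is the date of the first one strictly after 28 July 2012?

July 2012 starts on a Sunday; its first Sunday is the 1st, so the 3rd Sunday is the 15th — 15 July 2012.
That is not after 28 July 2012, so look at August 2012.
August 2012 starts on a Wednesday; its first Sunday is the 5th, so the 3rd Sunday is the 19th — 19 August 2012.

19 August 2012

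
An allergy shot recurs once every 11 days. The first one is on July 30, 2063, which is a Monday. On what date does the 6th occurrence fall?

September 23, 2063

The 6th occurrence is 5 intervals after the first: 5 × 11 = 55 days after July 30, 2063.
July has 31 days — 1 day to the end of July leaves 54.
August has 31 days (23 left).
23 days into September → September 23, 2063.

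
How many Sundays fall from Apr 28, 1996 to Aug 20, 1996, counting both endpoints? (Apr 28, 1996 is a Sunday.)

17

Apr 28, 1996 is a Sunday; the first Sunday on or after it is Apr 28, 1996.
From Apr 28, 1996 to Aug 20, 1996: 2 + 31 + 30 + 31 + 20 = 114 days (rest of Apr, May, Jun, Jul, Aug).
114 ÷ 7 = 16 full weeks with remainder 2, so 16 more Sundays after the first → 17.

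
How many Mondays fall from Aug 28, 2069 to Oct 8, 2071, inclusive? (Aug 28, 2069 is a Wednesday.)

110

Aug 28, 2069 is a Wednesday; the first Monday on or after it is Sep 2, 2069 (5 days later).
From Sep 2, 2069 to Oct 8, 2071: 120 + 365 + 281 = 766 days (rest of 2069, 2070, to Oct 8, 2071 in 2071).
766 ÷ 7 = 109 full weeks with remainder 3, so 109 more Mondays after the first → 110.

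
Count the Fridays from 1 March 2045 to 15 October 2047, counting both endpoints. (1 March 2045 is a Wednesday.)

137

1 March 2045 is a Wednesday; the first Friday on or after it is 3 March 2045 (2 days later).
From 3 March 2045 to 15 October 2047: 303 + 365 + 288 = 956 days (rest of 2045, 2046, to 15 October 2047 in 2047).
956 ÷ 7 = 136 full weeks with remainder 4, so 136 more Fridays after the first → 137.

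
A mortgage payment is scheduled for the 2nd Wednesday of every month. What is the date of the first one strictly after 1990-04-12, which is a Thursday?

April 1990 starts on a Sunday; its first Wednesday is the 4th, so the 2nd Wednesday is the 11th — 1990-04-11.
That is not after 1990-04-12, so look at May 1990.
May 1990 starts on a Tuesday; its first Wednesday is the 2nd, so the 2nd Wednesday is the 9th — 1990-05-09.

1990-05-09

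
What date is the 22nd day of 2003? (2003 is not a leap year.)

2003-01-22

22 into January → January 22.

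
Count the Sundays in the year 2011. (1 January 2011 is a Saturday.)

1 January 2011 is a Saturday; the first Sunday on or after it is 2 January 2011 (1 day later).
From 2 January 2011 to 31 December 2011: 29 + 28 + 31 + 30 + 31 + 30 + 31 + 31 + 30 + 31 + 30 + 31 = 363 days (rest of January, February, March, April, May, June, July, August, September, October, November, December).
363 ÷ 7 = 51 full weeks with remainder 6, so 51 more Sundays after the first → 52.

52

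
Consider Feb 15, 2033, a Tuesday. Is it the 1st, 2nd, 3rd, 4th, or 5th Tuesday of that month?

Day 15 falls in week ⌈15/7⌉ of the month.
Days 1–7 hold the 1st Tuesday, 8–14 the 2nd, 15–21 the 3rd, 22–28 the 4th, 29–31 the 5th.
15 is in the range for the 3rd.

3rd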